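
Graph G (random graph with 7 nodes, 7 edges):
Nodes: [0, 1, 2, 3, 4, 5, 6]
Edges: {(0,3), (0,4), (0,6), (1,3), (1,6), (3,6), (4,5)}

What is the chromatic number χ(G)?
χ(G) = 3

Clique number ω(G) = 3 (lower bound: χ ≥ ω).
The clique on [0, 3, 6] has size 3, forcing χ ≥ 3, and the coloring below uses 3 colors, so χ(G) = 3.
A valid 3-coloring: color 1: [2, 3, 4]; color 2: [5, 6]; color 3: [0, 1].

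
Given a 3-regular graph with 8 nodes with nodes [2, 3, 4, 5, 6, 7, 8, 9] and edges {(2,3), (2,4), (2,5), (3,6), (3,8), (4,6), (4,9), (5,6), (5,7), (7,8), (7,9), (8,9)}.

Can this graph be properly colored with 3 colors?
Yes, G is 3-colorable

A valid 3-coloring: color 1: [4, 5, 8]; color 2: [2, 6, 9]; color 3: [3, 7].
(χ(G) = 3 ≤ 3.)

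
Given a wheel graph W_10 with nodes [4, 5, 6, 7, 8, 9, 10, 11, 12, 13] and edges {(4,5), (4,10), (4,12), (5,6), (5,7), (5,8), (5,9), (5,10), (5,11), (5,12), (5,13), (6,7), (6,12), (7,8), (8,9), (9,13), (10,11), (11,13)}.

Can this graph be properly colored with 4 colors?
Yes, G is 4-colorable

A valid 4-coloring: color 1: [5]; color 2: [6, 8, 10, 13]; color 3: [4, 7, 9, 11]; color 4: [12].
(χ(G) = 4 ≤ 4.)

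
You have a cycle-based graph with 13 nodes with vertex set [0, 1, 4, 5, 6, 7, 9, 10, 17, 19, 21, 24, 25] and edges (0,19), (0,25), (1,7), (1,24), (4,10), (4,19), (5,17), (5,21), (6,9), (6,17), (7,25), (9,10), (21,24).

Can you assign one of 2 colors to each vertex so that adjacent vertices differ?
Odd cycle [0, 25, 7, 1, 24, 21, 5, 17, 6, 9, 10, 4, 19] needs 3 colors (χ ≥ 3).
Hence χ(G) ≥ 3 > 2, so no proper 2-coloring exists.

No, G is not 2-colorable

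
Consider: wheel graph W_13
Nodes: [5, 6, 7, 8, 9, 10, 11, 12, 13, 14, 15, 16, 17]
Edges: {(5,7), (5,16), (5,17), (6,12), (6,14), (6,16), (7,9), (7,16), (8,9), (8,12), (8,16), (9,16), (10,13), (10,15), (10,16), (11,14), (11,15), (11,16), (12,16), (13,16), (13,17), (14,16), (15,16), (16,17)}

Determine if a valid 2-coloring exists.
No, G is not 2-colorable

The clique on vertices [5, 16, 17] has size 3 > 2, so it alone needs 3 colors.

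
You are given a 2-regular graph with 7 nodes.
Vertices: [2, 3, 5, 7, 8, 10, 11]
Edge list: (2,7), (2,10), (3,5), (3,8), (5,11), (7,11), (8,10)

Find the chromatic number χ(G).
Clique number ω(G) = 2 (lower bound: χ ≥ ω).
Odd cycle [7, 2, 10, 8, 3, 5, 11] needs 3 colors (χ ≥ 3).
The coloring below uses 3 colors, so χ(G) = 3.
A valid 3-coloring: color 1: [5, 7, 10]; color 2: [2, 3, 11]; color 3: [8].

χ(G) = 3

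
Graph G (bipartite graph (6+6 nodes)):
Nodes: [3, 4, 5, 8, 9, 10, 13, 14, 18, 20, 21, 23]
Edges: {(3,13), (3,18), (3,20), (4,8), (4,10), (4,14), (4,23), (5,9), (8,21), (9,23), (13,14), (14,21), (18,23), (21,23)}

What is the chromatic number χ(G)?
Clique number ω(G) = 2 (lower bound: χ ≥ ω).
The graph is bipartite (no odd cycle), so 2 colors suffice: χ(G) = 2.
A valid 2-coloring: color 1: [3, 5, 8, 10, 14, 23]; color 2: [4, 9, 13, 18, 20, 21].

χ(G) = 2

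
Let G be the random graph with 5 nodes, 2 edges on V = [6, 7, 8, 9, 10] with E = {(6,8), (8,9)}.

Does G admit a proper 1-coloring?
No, G is not 1-colorable

Edge (8,9) forces its endpoints to differ, so 1 color is not enough.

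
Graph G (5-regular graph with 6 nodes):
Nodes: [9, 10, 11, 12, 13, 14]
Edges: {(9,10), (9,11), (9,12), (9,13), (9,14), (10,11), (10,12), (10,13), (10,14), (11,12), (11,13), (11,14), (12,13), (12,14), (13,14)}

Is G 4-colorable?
The clique on vertices [9, 10, 11, 12, 13, 14] has size 6 > 4, so it alone needs 6 colors.

No, G is not 4-colorable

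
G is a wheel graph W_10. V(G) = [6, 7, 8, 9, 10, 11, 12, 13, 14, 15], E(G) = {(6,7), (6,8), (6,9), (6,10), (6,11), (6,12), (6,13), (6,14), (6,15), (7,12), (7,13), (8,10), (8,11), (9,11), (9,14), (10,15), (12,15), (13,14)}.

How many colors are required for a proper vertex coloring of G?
χ(G) = 4

Clique number ω(G) = 3 (lower bound: χ ≥ ω).
Odd cycle [13, 7, 12, 15, 10, 8, 11, 9, 14] needs 3 colors (χ ≥ 3).
Vertex 6 is adjacent to every vertex of [7, 8, 9, 10, 11, 12, 13, 14, 15], which already need 3 colors among themselves, so 6 needs a new color (χ ≥ 4).
The coloring below uses 4 colors, so χ(G) = 4.
A valid 4-coloring: color 1: [6]; color 2: [9, 10, 12, 13]; color 3: [7, 8, 14, 15]; color 4: [11].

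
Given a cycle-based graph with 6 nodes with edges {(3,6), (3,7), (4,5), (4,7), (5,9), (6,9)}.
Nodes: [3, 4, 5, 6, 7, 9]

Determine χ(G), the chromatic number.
Clique number ω(G) = 2 (lower bound: χ ≥ ω).
The graph is bipartite (no odd cycle), so 2 colors suffice: χ(G) = 2.
A valid 2-coloring: color 1: [5, 6, 7]; color 2: [3, 4, 9].

χ(G) = 2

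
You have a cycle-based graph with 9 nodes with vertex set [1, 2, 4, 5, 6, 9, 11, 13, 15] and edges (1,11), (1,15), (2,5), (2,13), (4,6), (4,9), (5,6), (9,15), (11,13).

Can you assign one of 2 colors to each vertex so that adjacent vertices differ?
Odd cycle [11, 1, 15, 9, 4, 6, 5, 2, 13] needs 3 colors (χ ≥ 3).
Hence χ(G) ≥ 3 > 2, so no proper 2-coloring exists.

No, G is not 2-colorable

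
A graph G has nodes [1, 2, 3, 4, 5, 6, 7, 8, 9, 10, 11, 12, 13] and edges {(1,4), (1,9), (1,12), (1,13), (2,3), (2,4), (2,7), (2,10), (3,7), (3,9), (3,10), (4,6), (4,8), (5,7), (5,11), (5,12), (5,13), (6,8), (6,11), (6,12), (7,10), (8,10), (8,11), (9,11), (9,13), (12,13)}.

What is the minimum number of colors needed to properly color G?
χ(G) = 4

Clique number ω(G) = 4 (lower bound: χ ≥ ω).
The clique on [2, 3, 7, 10] has size 4, forcing χ ≥ 4, and the coloring below uses 4 colors, so χ(G) = 4.
A valid 4-coloring: color 1: [4, 5, 9, 10]; color 2: [1, 3, 6]; color 3: [2, 11, 12]; color 4: [7, 8, 13].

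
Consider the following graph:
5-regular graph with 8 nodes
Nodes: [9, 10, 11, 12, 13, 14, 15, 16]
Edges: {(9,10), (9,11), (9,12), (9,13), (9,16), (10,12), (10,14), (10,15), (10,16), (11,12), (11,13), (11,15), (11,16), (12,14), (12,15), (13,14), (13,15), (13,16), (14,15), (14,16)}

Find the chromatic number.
Clique number ω(G) = 4 (lower bound: χ ≥ ω).
The clique on [9, 11, 13, 16] has size 4, forcing χ ≥ 4, and the coloring below uses 4 colors, so χ(G) = 4.
A valid 4-coloring: color 1: [10, 11]; color 2: [9, 14]; color 3: [12, 13]; color 4: [15, 16].

χ(G) = 4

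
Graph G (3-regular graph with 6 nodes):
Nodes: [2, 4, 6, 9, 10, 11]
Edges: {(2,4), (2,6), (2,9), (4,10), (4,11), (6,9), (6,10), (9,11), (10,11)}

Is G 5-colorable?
Yes, G is 5-colorable

A valid 5-coloring: color 1: [4, 9]; color 2: [6, 11]; color 3: [2, 10].
(χ(G) = 3 ≤ 5.)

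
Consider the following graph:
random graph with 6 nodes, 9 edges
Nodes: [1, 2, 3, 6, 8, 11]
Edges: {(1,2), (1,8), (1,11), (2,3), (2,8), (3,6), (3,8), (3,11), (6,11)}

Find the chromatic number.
Clique number ω(G) = 3 (lower bound: χ ≥ ω).
The clique on [1, 2, 8] has size 3, forcing χ ≥ 3, and the coloring below uses 3 colors, so χ(G) = 3.
A valid 3-coloring: color 1: [1, 3]; color 2: [8, 11]; color 3: [2, 6].

χ(G) = 3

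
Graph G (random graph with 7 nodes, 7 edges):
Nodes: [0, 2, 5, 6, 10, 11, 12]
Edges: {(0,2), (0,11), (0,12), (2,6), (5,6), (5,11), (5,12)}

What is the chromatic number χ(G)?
χ(G) = 3

Clique number ω(G) = 2 (lower bound: χ ≥ ω).
Odd cycle [6, 5, 11, 0, 2] needs 3 colors (χ ≥ 3).
The coloring below uses 3 colors, so χ(G) = 3.
A valid 3-coloring: color 1: [0, 5, 10]; color 2: [2, 11, 12]; color 3: [6].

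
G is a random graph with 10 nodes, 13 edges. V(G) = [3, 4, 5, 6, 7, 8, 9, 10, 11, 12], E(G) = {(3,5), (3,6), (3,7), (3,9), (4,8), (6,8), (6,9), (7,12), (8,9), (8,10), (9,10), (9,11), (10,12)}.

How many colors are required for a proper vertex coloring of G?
Clique number ω(G) = 3 (lower bound: χ ≥ ω).
The clique on [8, 9, 10] has size 3, forcing χ ≥ 3, and the coloring below uses 3 colors, so χ(G) = 3.
A valid 3-coloring: color 1: [4, 5, 9, 12]; color 2: [3, 8, 11]; color 3: [6, 7, 10].

χ(G) = 3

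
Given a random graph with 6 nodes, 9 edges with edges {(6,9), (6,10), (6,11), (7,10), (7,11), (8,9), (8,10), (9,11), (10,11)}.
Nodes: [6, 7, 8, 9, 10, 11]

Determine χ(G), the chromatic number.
χ(G) = 3

Clique number ω(G) = 3 (lower bound: χ ≥ ω).
The clique on [6, 9, 11] has size 3, forcing χ ≥ 3, and the coloring below uses 3 colors, so χ(G) = 3.
A valid 3-coloring: color 1: [8, 11]; color 2: [9, 10]; color 3: [6, 7].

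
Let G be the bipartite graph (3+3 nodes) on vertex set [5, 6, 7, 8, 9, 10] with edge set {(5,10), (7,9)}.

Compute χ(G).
χ(G) = 2

Clique number ω(G) = 2 (lower bound: χ ≥ ω).
The graph is bipartite (no odd cycle), so 2 colors suffice: χ(G) = 2.
A valid 2-coloring: color 1: [6, 8, 9, 10]; color 2: [5, 7].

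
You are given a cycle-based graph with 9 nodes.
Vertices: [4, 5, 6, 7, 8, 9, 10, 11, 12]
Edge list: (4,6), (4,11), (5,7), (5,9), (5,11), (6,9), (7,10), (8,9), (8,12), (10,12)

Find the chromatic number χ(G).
χ(G) = 3

Clique number ω(G) = 2 (lower bound: χ ≥ ω).
Odd cycle [9, 5, 11, 4, 6] needs 3 colors (χ ≥ 3).
The coloring below uses 3 colors, so χ(G) = 3.
A valid 3-coloring: color 1: [4, 7, 9, 12]; color 2: [5, 6, 8, 10]; color 3: [11].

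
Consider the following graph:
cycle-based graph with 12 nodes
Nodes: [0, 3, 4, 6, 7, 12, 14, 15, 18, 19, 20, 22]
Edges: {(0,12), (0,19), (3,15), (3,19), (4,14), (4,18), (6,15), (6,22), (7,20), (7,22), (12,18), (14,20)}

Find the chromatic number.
χ(G) = 2

Clique number ω(G) = 2 (lower bound: χ ≥ ω).
The graph is bipartite (no odd cycle), so 2 colors suffice: χ(G) = 2.
A valid 2-coloring: color 1: [0, 3, 6, 7, 14, 18]; color 2: [4, 12, 15, 19, 20, 22].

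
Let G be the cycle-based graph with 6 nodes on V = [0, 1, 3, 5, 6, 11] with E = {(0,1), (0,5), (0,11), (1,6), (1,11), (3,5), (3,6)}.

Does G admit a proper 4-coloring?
Yes, G is 4-colorable

A valid 4-coloring: color 1: [0, 3]; color 2: [1, 5]; color 3: [6, 11].
(χ(G) = 3 ≤ 4.)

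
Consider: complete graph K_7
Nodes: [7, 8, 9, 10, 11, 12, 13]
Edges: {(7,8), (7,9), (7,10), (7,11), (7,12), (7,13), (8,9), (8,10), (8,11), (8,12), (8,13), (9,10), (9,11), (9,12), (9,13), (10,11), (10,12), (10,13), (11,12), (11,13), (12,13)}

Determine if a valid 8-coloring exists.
A valid 8-coloring: color 1: [13]; color 2: [9]; color 3: [11]; color 4: [7]; color 5: [8]; color 6: [10]; color 7: [12].
(χ(G) = 7 ≤ 8.)

Yes, G is 8-colorable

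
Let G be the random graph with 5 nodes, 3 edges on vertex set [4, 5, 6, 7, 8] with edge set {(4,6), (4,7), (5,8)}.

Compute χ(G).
Clique number ω(G) = 2 (lower bound: χ ≥ ω).
The graph is bipartite (no odd cycle), so 2 colors suffice: χ(G) = 2.
A valid 2-coloring: color 1: [4, 5]; color 2: [6, 7, 8].

χ(G) = 2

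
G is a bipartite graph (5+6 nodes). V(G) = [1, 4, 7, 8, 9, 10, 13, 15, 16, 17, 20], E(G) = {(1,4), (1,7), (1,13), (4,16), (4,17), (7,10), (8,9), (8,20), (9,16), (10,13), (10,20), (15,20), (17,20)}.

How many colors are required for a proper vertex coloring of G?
Clique number ω(G) = 2 (lower bound: χ ≥ ω).
The graph is bipartite (no odd cycle), so 2 colors suffice: χ(G) = 2.
A valid 2-coloring: color 1: [4, 7, 9, 13, 20]; color 2: [1, 8, 10, 15, 16, 17].

χ(G) = 2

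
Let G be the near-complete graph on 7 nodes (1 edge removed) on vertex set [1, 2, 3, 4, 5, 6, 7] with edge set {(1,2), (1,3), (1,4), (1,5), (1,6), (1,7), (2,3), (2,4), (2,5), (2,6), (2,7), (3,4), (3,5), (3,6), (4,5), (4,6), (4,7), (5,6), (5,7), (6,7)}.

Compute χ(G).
Clique number ω(G) = 6 (lower bound: χ ≥ ω).
The clique on [1, 2, 3, 4, 5, 6] has size 6, forcing χ ≥ 6, and the coloring below uses 6 colors, so χ(G) = 6.
A valid 6-coloring: color 1: [6]; color 2: [2]; color 3: [4]; color 4: [1]; color 5: [5]; color 6: [3, 7].

χ(G) = 6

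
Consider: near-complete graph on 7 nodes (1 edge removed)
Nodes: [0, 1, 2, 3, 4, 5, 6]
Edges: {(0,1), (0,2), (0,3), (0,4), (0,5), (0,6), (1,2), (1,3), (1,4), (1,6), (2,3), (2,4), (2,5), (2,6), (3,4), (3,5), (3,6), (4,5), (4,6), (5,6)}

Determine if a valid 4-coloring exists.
No, G is not 4-colorable

The clique on vertices [0, 1, 2, 3, 4, 6] has size 6 > 4, so it alone needs 6 colors.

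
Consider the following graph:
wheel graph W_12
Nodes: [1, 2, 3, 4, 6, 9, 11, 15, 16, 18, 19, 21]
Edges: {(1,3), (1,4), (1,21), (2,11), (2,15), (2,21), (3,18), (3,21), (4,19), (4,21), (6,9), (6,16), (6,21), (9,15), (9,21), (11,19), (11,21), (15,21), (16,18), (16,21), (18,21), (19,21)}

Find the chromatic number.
χ(G) = 4

Clique number ω(G) = 3 (lower bound: χ ≥ ω).
Odd cycle [6, 16, 18, 3, 1, 4, 19, 11, 2, 15, 9] needs 3 colors (χ ≥ 3).
Vertex 21 is adjacent to every vertex of [1, 2, 3, 4, 6, 9, 11, 15, 16, 18, 19], which already need 3 colors among themselves, so 21 needs a new color (χ ≥ 4).
The coloring below uses 4 colors, so χ(G) = 4.
A valid 4-coloring: color 1: [21]; color 2: [1, 6, 15, 18, 19]; color 3: [3, 4, 9, 11, 16]; color 4: [2].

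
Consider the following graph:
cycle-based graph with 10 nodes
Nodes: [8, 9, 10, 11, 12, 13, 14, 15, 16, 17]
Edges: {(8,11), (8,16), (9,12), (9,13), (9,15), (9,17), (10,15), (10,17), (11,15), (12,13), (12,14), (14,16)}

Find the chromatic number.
Clique number ω(G) = 3 (lower bound: χ ≥ ω).
The clique on [9, 12, 13] has size 3, forcing χ ≥ 3, and the coloring below uses 3 colors, so χ(G) = 3.
A valid 3-coloring: color 1: [9, 10, 11, 14]; color 2: [8, 12, 15, 17]; color 3: [13, 16].

χ(G) = 3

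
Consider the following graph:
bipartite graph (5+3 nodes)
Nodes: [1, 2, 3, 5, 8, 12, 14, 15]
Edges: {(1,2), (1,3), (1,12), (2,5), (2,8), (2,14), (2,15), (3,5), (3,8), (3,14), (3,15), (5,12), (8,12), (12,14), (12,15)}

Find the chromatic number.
Clique number ω(G) = 2 (lower bound: χ ≥ ω).
The graph is bipartite (no odd cycle), so 2 colors suffice: χ(G) = 2.
A valid 2-coloring: color 1: [2, 3, 12]; color 2: [1, 5, 8, 14, 15].

χ(G) = 2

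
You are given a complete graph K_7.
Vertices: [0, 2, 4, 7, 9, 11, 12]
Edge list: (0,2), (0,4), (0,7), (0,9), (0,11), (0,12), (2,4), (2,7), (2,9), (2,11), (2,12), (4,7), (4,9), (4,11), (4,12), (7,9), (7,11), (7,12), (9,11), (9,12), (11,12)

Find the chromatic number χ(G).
χ(G) = 7

Clique number ω(G) = 7 (lower bound: χ ≥ ω).
The clique on [0, 2, 4, 7, 9, 11, 12] has size 7, forcing χ ≥ 7, and the coloring below uses 7 colors, so χ(G) = 7.
A valid 7-coloring: color 1: [9]; color 2: [2]; color 3: [11]; color 4: [12]; color 5: [4]; color 6: [7]; color 7: [0].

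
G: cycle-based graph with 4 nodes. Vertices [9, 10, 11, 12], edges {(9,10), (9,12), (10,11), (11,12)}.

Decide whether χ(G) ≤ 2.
Yes, G is 2-colorable

A valid 2-coloring: color 1: [10, 12]; color 2: [9, 11].
(χ(G) = 2 ≤ 2.)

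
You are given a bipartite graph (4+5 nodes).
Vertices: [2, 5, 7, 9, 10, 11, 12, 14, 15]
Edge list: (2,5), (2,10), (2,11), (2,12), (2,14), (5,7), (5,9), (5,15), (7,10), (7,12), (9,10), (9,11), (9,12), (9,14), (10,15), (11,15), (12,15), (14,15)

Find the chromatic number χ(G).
Clique number ω(G) = 2 (lower bound: χ ≥ ω).
The graph is bipartite (no odd cycle), so 2 colors suffice: χ(G) = 2.
A valid 2-coloring: color 1: [2, 7, 9, 15]; color 2: [5, 10, 11, 12, 14].

χ(G) = 2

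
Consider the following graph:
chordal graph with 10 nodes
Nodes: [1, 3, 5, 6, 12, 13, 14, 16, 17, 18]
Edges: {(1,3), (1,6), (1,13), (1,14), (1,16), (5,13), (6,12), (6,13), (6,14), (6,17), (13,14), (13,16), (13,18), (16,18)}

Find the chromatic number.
χ(G) = 4

Clique number ω(G) = 4 (lower bound: χ ≥ ω).
The clique on [1, 6, 13, 14] has size 4, forcing χ ≥ 4, and the coloring below uses 4 colors, so χ(G) = 4.
A valid 4-coloring: color 1: [3, 12, 13, 17]; color 2: [1, 5, 18]; color 3: [6, 16]; color 4: [14].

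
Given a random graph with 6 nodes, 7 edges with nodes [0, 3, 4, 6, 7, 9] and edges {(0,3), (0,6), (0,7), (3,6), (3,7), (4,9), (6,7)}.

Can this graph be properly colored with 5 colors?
Yes, G is 5-colorable

A valid 5-coloring: color 1: [4, 6]; color 2: [7, 9]; color 3: [3]; color 4: [0].
(χ(G) = 4 ≤ 5.)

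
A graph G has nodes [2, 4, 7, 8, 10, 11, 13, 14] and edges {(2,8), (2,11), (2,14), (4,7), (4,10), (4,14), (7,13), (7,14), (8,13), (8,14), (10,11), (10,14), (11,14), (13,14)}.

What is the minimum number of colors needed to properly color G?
χ(G) = 4

Clique number ω(G) = 3 (lower bound: χ ≥ ω).
Odd cycle [4, 7, 13, 8, 2, 11, 10] needs 3 colors (χ ≥ 3).
Vertex 14 is adjacent to every vertex of [2, 4, 7, 8, 10, 11, 13], which already need 3 colors among themselves, so 14 needs a new color (χ ≥ 4).
The coloring below uses 4 colors, so χ(G) = 4.
A valid 4-coloring: color 1: [14]; color 2: [4, 11, 13]; color 3: [7, 8, 10]; color 4: [2].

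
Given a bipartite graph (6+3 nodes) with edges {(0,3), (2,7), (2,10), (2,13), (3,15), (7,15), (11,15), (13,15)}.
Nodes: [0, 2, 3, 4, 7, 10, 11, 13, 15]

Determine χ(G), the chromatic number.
χ(G) = 2

Clique number ω(G) = 2 (lower bound: χ ≥ ω).
The graph is bipartite (no odd cycle), so 2 colors suffice: χ(G) = 2.
A valid 2-coloring: color 1: [0, 2, 4, 15]; color 2: [3, 7, 10, 11, 13].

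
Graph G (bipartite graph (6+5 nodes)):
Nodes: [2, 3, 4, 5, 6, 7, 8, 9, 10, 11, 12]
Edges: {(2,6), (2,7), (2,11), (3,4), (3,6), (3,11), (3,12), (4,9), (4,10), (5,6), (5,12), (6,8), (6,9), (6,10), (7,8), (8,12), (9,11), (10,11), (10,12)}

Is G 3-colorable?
Yes, G is 3-colorable

A valid 3-coloring: color 1: [4, 6, 7, 11, 12]; color 2: [2, 3, 5, 8, 9, 10].
(χ(G) = 2 ≤ 3.)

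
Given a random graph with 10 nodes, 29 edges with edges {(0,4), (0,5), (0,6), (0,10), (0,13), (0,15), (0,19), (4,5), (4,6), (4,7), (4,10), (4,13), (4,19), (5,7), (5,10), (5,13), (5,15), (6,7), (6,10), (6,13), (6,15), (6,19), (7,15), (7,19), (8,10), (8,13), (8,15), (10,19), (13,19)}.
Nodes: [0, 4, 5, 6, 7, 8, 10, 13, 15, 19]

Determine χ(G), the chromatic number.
χ(G) = 5

Clique number ω(G) = 5 (lower bound: χ ≥ ω).
The clique on [0, 4, 6, 10, 19] has size 5, forcing χ ≥ 5, and the coloring below uses 5 colors, so χ(G) = 5.
A valid 5-coloring: color 1: [4, 15]; color 2: [5, 6, 8]; color 3: [0, 7]; color 4: [10, 13]; color 5: [19].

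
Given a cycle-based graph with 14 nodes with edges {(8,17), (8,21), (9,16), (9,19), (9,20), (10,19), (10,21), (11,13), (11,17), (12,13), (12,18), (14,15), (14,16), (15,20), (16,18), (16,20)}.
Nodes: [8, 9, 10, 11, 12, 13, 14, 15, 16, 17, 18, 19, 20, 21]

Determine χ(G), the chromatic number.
χ(G) = 3

Clique number ω(G) = 3 (lower bound: χ ≥ ω).
The clique on [9, 16, 20] has size 3, forcing χ ≥ 3, and the coloring below uses 3 colors, so χ(G) = 3.
A valid 3-coloring: color 1: [13, 15, 16, 17, 19, 21]; color 2: [8, 9, 10, 11, 12, 14]; color 3: [18, 20].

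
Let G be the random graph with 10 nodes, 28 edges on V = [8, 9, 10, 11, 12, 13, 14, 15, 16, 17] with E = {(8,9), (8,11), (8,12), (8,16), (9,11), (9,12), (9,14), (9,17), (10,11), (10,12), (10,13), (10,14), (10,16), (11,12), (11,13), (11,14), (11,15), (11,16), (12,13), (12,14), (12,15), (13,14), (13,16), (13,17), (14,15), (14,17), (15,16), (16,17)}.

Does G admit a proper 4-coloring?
The clique on vertices [10, 11, 12, 13, 14] has size 5 > 4, so it alone needs 5 colors.

No, G is not 4-colorable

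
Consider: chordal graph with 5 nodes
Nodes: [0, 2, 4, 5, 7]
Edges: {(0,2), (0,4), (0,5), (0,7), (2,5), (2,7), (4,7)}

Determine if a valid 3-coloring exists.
A valid 3-coloring: color 1: [0]; color 2: [2, 4]; color 3: [5, 7].
(χ(G) = 3 ≤ 3.)

Yes, G is 3-colorable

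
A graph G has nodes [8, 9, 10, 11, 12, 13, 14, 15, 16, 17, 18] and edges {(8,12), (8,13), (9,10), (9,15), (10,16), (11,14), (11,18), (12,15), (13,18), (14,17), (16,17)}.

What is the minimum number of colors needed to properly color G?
χ(G) = 3

Clique number ω(G) = 2 (lower bound: χ ≥ ω).
Odd cycle [14, 17, 16, 10, 9, 15, 12, 8, 13, 18, 11] needs 3 colors (χ ≥ 3).
The coloring below uses 3 colors, so χ(G) = 3.
A valid 3-coloring: color 1: [9, 12, 14, 16, 18]; color 2: [8, 10, 11, 15, 17]; color 3: [13].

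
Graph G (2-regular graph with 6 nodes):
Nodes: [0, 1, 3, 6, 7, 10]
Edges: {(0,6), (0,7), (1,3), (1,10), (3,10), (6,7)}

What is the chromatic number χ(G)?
Clique number ω(G) = 3 (lower bound: χ ≥ ω).
The clique on [0, 6, 7] has size 3, forcing χ ≥ 3, and the coloring below uses 3 colors, so χ(G) = 3.
A valid 3-coloring: color 1: [1, 7]; color 2: [6, 10]; color 3: [0, 3].

χ(G) = 3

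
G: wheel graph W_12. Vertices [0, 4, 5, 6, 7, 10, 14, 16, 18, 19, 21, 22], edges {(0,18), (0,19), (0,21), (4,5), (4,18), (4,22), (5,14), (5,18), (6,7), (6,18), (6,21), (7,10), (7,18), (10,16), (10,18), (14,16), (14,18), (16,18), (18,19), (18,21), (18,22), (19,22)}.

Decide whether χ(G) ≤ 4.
A valid 4-coloring: color 1: [18]; color 2: [4, 7, 16, 19, 21]; color 3: [0, 5, 6, 10, 22]; color 4: [14].
(χ(G) = 4 ≤ 4.)

Yes, G is 4-colorable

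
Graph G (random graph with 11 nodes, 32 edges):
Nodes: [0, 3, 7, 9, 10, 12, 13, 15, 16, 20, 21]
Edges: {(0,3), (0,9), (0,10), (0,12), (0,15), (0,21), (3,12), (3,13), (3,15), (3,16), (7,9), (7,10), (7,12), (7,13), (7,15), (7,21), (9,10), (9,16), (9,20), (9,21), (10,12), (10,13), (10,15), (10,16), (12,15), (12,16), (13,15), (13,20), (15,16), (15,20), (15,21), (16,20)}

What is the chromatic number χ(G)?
Clique number ω(G) = 4 (lower bound: χ ≥ ω).
The clique on [0, 10, 12, 15] has size 4, forcing χ ≥ 4, and the coloring below uses 4 colors, so χ(G) = 4.
A valid 4-coloring: color 1: [9, 15]; color 2: [3, 10, 20, 21]; color 3: [0, 7, 16]; color 4: [12, 13].

χ(G) = 4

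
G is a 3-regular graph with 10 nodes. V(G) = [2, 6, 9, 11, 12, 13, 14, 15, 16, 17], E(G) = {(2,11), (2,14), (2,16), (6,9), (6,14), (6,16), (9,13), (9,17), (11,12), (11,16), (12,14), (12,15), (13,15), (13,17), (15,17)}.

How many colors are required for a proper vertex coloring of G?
χ(G) = 3

Clique number ω(G) = 3 (lower bound: χ ≥ ω).
The clique on [2, 11, 16] has size 3, forcing χ ≥ 3, and the coloring below uses 3 colors, so χ(G) = 3.
A valid 3-coloring: color 1: [9, 14, 15, 16]; color 2: [2, 6, 12, 17]; color 3: [11, 13].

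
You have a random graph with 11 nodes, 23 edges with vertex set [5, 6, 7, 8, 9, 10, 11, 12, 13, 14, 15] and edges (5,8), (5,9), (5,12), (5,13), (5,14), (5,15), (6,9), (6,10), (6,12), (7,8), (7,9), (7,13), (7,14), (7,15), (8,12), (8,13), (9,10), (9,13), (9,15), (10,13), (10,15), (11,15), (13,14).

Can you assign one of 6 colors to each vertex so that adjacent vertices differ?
Yes, G is 6-colorable

A valid 6-coloring: color 1: [5, 6, 7, 11]; color 2: [12, 13, 15]; color 3: [8, 9, 14]; color 4: [10].
(χ(G) = 4 ≤ 6.)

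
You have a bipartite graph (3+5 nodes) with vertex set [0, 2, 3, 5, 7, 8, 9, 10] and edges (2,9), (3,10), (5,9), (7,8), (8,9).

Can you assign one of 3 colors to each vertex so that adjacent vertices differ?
Yes, G is 3-colorable

A valid 3-coloring: color 1: [0, 7, 9, 10]; color 2: [2, 3, 5, 8].
(χ(G) = 2 ≤ 3.)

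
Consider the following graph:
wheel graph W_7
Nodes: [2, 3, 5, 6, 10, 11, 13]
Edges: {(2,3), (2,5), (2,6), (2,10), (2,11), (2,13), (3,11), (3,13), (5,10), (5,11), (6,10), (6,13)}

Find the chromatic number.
Clique number ω(G) = 3 (lower bound: χ ≥ ω).
The clique on [2, 5, 10] has size 3, forcing χ ≥ 3, and the coloring below uses 3 colors, so χ(G) = 3.
A valid 3-coloring: color 1: [2]; color 2: [10, 11, 13]; color 3: [3, 5, 6].

χ(G) = 3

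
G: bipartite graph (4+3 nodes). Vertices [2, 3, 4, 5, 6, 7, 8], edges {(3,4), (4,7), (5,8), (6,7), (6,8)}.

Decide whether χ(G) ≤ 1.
Edge (3,4) forces its endpoints to differ, so 1 color is not enough.

No, G is not 1-colorable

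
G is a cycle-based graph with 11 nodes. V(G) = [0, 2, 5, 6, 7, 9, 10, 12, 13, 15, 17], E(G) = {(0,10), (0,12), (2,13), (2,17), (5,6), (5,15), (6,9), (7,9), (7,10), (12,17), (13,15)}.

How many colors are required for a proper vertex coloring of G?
Clique number ω(G) = 2 (lower bound: χ ≥ ω).
Odd cycle [13, 2, 17, 12, 0, 10, 7, 9, 6, 5, 15] needs 3 colors (χ ≥ 3).
The coloring below uses 3 colors, so χ(G) = 3.
A valid 3-coloring: color 1: [0, 5, 7, 13, 17]; color 2: [2, 9, 10, 12, 15]; color 3: [6].

χ(G) = 3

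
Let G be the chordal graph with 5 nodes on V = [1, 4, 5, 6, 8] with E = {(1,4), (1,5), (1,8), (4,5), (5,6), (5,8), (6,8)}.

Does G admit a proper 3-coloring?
A valid 3-coloring: color 1: [5]; color 2: [1, 6]; color 3: [4, 8].
(χ(G) = 3 ≤ 3.)

Yes, G is 3-colorable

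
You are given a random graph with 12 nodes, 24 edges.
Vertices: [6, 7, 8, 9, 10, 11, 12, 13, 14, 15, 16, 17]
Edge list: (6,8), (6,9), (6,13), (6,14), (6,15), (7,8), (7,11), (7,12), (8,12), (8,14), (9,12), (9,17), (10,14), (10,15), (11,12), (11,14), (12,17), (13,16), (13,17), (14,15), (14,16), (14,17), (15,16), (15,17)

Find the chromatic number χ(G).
Clique number ω(G) = 3 (lower bound: χ ≥ ω).
The clique on [7, 8, 12] has size 3, forcing χ ≥ 3, and the coloring below uses 3 colors, so χ(G) = 3.
A valid 3-coloring: color 1: [12, 13, 14]; color 2: [6, 7, 10, 16, 17]; color 3: [8, 9, 11, 15].

χ(G) = 3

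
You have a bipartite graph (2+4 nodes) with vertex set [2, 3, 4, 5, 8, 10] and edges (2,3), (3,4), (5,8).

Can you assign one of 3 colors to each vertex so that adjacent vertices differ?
Yes, G is 3-colorable

A valid 3-coloring: color 1: [3, 5, 10]; color 2: [2, 4, 8].
(χ(G) = 2 ≤ 3.)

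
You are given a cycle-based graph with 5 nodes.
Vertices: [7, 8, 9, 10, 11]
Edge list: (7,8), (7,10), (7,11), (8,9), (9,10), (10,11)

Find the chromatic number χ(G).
χ(G) = 3

Clique number ω(G) = 3 (lower bound: χ ≥ ω).
The clique on [7, 10, 11] has size 3, forcing χ ≥ 3, and the coloring below uses 3 colors, so χ(G) = 3.
A valid 3-coloring: color 1: [7, 9]; color 2: [8, 10]; color 3: [11].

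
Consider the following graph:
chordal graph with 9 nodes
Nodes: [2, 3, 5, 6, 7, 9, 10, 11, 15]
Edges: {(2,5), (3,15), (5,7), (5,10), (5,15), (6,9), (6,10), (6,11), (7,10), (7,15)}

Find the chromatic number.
Clique number ω(G) = 3 (lower bound: χ ≥ ω).
The clique on [5, 7, 10] has size 3, forcing χ ≥ 3, and the coloring below uses 3 colors, so χ(G) = 3.
A valid 3-coloring: color 1: [3, 5, 6]; color 2: [2, 9, 10, 11, 15]; color 3: [7].

χ(G) = 3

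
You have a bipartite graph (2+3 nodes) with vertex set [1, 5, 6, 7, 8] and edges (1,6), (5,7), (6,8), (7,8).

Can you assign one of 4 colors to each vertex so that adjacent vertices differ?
Yes, G is 4-colorable

A valid 4-coloring: color 1: [6, 7]; color 2: [1, 5, 8].
(χ(G) = 2 ≤ 4.)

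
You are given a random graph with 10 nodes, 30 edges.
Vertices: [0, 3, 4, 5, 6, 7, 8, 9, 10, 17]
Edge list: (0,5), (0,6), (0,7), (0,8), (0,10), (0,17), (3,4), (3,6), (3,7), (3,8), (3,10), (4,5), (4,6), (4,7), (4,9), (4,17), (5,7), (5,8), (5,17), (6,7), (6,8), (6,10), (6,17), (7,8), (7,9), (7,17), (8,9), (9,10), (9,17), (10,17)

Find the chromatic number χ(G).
Clique number ω(G) = 4 (lower bound: χ ≥ ω).
Odd cycle [3, 8, 0, 17, 4] needs 3 colors (χ ≥ 3).
Vertex 6 is adjacent to every vertex of [0, 3, 4, 8, 17], which already need 3 colors among themselves, so 6 needs a new color (χ ≥ 4).
Vertex 7 is adjacent to every vertex of [0, 3, 4, 6, 8, 17], which already need 4 colors among themselves, so 7 needs a new color (χ ≥ 5).
The coloring below uses 5 colors, so χ(G) = 5.
A valid 5-coloring: color 1: [7, 10]; color 2: [5, 6, 9]; color 3: [8, 17]; color 4: [0, 4]; color 5: [3].

χ(G) = 5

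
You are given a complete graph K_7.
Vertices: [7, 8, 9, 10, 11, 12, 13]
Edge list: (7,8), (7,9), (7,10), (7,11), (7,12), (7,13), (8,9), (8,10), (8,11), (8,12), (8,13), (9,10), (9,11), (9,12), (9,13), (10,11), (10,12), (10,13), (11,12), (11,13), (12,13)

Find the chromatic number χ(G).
Clique number ω(G) = 7 (lower bound: χ ≥ ω).
The clique on [7, 8, 9, 10, 11, 12, 13] has size 7, forcing χ ≥ 7, and the coloring below uses 7 colors, so χ(G) = 7.
A valid 7-coloring: color 1: [12]; color 2: [13]; color 3: [7]; color 4: [10]; color 5: [11]; color 6: [8]; color 7: [9].

χ(G) = 7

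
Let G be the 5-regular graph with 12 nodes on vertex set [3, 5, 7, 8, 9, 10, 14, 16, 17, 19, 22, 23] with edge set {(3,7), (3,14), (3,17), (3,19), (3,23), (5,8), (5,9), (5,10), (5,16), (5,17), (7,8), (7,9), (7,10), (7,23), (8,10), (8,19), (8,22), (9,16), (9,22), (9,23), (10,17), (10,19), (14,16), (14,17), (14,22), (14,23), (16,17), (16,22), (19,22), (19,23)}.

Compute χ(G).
χ(G) = 4

Clique number ω(G) = 3 (lower bound: χ ≥ ω).
Odd cycle [22, 14, 17, 5, 9] needs 3 colors (χ ≥ 3).
Vertex 16 is adjacent to every vertex of [5, 9, 14, 17, 22], which already need 3 colors among themselves, so 16 needs a new color (χ ≥ 4).
The coloring below uses 4 colors, so χ(G) = 4.
A valid 4-coloring: color 1: [17, 22, 23]; color 2: [5, 7, 14, 19]; color 3: [3, 8, 9]; color 4: [10, 16].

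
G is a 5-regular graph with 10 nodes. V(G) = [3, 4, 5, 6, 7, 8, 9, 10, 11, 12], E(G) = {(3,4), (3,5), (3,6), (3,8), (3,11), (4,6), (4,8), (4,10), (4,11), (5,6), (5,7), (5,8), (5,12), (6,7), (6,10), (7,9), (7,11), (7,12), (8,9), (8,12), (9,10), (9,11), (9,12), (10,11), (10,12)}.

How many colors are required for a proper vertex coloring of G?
χ(G) = 4

Clique number ω(G) = 3 (lower bound: χ ≥ ω).
Odd cycle [6, 3, 8, 12, 7] needs 3 colors (χ ≥ 3).
Vertex 5 is adjacent to every vertex of [3, 6, 7, 8, 12], which already need 3 colors among themselves, so 5 needs a new color (χ ≥ 4).
The coloring below uses 4 colors, so χ(G) = 4.
A valid 4-coloring: color 1: [4, 5, 9]; color 2: [3, 7, 10]; color 3: [6, 11, 12]; color 4: [8].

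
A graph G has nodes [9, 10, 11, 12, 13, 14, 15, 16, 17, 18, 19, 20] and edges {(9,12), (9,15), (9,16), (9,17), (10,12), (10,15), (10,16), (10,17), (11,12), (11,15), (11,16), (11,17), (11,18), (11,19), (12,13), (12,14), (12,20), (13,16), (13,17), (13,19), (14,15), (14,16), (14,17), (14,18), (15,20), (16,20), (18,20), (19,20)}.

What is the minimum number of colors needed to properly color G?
Clique number ω(G) = 2 (lower bound: χ ≥ ω).
The graph is bipartite (no odd cycle), so 2 colors suffice: χ(G) = 2.
A valid 2-coloring: color 1: [9, 10, 11, 13, 14, 20]; color 2: [12, 15, 16, 17, 18, 19].

χ(G) = 2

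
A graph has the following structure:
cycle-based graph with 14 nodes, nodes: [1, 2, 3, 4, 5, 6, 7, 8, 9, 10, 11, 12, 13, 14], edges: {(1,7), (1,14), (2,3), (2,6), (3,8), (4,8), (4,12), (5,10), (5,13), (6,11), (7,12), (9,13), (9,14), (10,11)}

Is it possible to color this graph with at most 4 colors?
A valid 4-coloring: color 1: [3, 4, 6, 7, 10, 13, 14]; color 2: [1, 2, 5, 8, 9, 11, 12].
(χ(G) = 2 ≤ 4.)

Yes, G is 4-colorable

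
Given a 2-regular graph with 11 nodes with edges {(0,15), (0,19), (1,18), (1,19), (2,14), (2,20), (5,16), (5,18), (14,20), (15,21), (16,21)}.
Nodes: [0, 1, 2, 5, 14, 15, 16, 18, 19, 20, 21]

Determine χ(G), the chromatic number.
χ(G) = 3

Clique number ω(G) = 3 (lower bound: χ ≥ ω).
The clique on [2, 14, 20] has size 3, forcing χ ≥ 3, and the coloring below uses 3 colors, so χ(G) = 3.
A valid 3-coloring: color 1: [0, 1, 5, 20, 21]; color 2: [2, 15, 16, 18, 19]; color 3: [14].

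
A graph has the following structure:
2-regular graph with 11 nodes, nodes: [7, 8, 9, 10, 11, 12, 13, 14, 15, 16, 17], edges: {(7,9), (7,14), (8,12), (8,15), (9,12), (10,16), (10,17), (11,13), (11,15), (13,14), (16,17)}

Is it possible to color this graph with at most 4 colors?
A valid 4-coloring: color 1: [7, 12, 13, 15, 16]; color 2: [8, 9, 11, 14, 17]; color 3: [10].
(χ(G) = 3 ≤ 4.)

Yes, G is 4-colorable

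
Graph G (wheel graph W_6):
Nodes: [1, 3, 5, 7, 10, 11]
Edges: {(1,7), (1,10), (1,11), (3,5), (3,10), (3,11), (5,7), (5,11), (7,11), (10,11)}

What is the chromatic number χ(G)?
Clique number ω(G) = 3 (lower bound: χ ≥ ω).
Odd cycle [10, 1, 7, 5, 3] needs 3 colors (χ ≥ 3).
Vertex 11 is adjacent to every vertex of [1, 3, 5, 7, 10], which already need 3 colors among themselves, so 11 needs a new color (χ ≥ 4).
The coloring below uses 4 colors, so χ(G) = 4.
A valid 4-coloring: color 1: [11]; color 2: [5, 10]; color 3: [1, 3]; color 4: [7].

χ(G) = 4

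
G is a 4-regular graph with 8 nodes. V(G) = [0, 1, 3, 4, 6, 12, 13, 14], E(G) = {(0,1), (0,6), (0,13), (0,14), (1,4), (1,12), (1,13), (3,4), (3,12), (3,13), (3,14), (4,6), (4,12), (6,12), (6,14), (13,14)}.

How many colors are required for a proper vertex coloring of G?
χ(G) = 4

Clique number ω(G) = 3 (lower bound: χ ≥ ω).
Suppose a proper 3-coloring c exists. The clique [0, 1, 13] takes 3 distinct colors; by symmetry let c(0) = 1, c(1) = 2, c(13) = 3.
- Vertex 14: neighbors [0, 13] already have colors [1, 3] ⇒ c(14) = 2.
- Vertex 3: neighbors [14, 13] already have colors [2, 3] ⇒ c(3) = 1.
- Vertex 4: neighbors [3, 1] already have colors [1, 2] ⇒ c(4) = 3.
- Vertex 6: neighbors [0, 14, 4] already have colors [1, 2, 3] — all 3 colors blocked. Contradiction.
The forced assignments end in a contradiction, so G has no proper 3-coloring (χ ≥ 4).
The coloring below uses 4 colors, so χ(G) = 4.
A valid 4-coloring: color 1: [12, 14]; color 2: [0, 4]; color 3: [6, 13]; color 4: [1, 3].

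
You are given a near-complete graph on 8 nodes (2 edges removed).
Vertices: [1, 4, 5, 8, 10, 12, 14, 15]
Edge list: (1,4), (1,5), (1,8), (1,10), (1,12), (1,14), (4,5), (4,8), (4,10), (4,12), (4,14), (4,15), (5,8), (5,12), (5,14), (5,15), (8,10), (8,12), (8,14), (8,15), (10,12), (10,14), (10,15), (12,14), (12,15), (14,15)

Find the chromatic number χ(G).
Clique number ω(G) = 6 (lower bound: χ ≥ ω).
The clique on [1, 4, 8, 10, 12, 14] has size 6, forcing χ ≥ 6, and the coloring below uses 6 colors, so χ(G) = 6.
A valid 6-coloring: color 1: [4]; color 2: [14]; color 3: [12]; color 4: [8]; color 5: [1, 15]; color 6: [5, 10].

χ(G) = 6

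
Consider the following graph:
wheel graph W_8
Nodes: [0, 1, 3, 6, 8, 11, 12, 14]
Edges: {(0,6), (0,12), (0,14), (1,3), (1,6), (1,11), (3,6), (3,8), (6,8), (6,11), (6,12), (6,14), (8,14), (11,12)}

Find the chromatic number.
χ(G) = 4

Clique number ω(G) = 3 (lower bound: χ ≥ ω).
Odd cycle [8, 14, 0, 12, 11, 1, 3] needs 3 colors (χ ≥ 3).
Vertex 6 is adjacent to every vertex of [0, 1, 3, 8, 11, 12, 14], which already need 3 colors among themselves, so 6 needs a new color (χ ≥ 4).
The coloring below uses 4 colors, so χ(G) = 4.
A valid 4-coloring: color 1: [6]; color 2: [0, 1, 8]; color 3: [3, 12, 14]; color 4: [11].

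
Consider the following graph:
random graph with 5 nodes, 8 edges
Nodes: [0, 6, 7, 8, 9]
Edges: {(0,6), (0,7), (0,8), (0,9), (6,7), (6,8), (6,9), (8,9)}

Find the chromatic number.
Clique number ω(G) = 4 (lower bound: χ ≥ ω).
The clique on [0, 6, 8, 9] has size 4, forcing χ ≥ 4, and the coloring below uses 4 colors, so χ(G) = 4.
A valid 4-coloring: color 1: [6]; color 2: [0]; color 3: [7, 9]; color 4: [8].

χ(G) = 4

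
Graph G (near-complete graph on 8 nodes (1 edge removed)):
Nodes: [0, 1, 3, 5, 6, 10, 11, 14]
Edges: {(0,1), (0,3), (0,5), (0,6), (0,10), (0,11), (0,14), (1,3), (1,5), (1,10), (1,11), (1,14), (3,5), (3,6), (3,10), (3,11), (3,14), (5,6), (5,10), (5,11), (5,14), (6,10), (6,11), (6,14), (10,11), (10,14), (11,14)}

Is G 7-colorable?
Yes, G is 7-colorable

A valid 7-coloring: color 1: [3]; color 2: [10]; color 3: [5]; color 4: [0]; color 5: [11]; color 6: [14]; color 7: [1, 6].
(χ(G) = 7 ≤ 7.)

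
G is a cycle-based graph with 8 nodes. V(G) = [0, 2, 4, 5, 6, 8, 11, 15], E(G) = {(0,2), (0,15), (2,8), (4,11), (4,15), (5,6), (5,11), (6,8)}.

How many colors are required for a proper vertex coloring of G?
Clique number ω(G) = 2 (lower bound: χ ≥ ω).
The graph is bipartite (no odd cycle), so 2 colors suffice: χ(G) = 2.
A valid 2-coloring: color 1: [2, 6, 11, 15]; color 2: [0, 4, 5, 8].

χ(G) = 2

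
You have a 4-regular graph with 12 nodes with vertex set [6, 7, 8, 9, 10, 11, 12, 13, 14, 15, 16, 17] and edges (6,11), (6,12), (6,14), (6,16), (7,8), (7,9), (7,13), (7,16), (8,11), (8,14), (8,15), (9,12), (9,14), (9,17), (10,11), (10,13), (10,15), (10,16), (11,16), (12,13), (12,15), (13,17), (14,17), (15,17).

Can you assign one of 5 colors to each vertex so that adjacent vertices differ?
A valid 5-coloring: color 1: [7, 10, 12, 17]; color 2: [6, 8, 9, 13]; color 3: [11, 14, 15]; color 4: [16].
(χ(G) = 3 ≤ 5.)

Yes, G is 5-colorable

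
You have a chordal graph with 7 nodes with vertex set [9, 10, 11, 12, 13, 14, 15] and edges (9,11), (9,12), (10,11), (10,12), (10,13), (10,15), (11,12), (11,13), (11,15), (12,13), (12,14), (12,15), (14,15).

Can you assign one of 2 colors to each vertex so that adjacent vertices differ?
No, G is not 2-colorable

The clique on vertices [10, 11, 12, 13] has size 4 > 2, so it alone needs 4 colors.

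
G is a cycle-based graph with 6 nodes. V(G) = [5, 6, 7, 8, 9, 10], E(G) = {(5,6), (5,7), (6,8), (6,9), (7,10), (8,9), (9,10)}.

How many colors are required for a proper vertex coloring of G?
χ(G) = 3

Clique number ω(G) = 3 (lower bound: χ ≥ ω).
The clique on [6, 8, 9] has size 3, forcing χ ≥ 3, and the coloring below uses 3 colors, so χ(G) = 3.
A valid 3-coloring: color 1: [6, 7]; color 2: [5, 9]; color 3: [8, 10].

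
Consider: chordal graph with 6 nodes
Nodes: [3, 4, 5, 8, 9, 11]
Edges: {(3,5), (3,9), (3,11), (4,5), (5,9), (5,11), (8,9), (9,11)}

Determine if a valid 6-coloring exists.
A valid 6-coloring: color 1: [5, 8]; color 2: [4, 9]; color 3: [3]; color 4: [11].
(χ(G) = 4 ≤ 6.)

Yes, G is 6-colorable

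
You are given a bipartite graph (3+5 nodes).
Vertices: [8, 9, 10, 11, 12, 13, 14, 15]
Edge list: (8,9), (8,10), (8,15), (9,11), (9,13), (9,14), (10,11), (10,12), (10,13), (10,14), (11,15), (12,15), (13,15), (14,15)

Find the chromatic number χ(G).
Clique number ω(G) = 2 (lower bound: χ ≥ ω).
The graph is bipartite (no odd cycle), so 2 colors suffice: χ(G) = 2.
A valid 2-coloring: color 1: [9, 10, 15]; color 2: [8, 11, 12, 13, 14].

χ(G) = 2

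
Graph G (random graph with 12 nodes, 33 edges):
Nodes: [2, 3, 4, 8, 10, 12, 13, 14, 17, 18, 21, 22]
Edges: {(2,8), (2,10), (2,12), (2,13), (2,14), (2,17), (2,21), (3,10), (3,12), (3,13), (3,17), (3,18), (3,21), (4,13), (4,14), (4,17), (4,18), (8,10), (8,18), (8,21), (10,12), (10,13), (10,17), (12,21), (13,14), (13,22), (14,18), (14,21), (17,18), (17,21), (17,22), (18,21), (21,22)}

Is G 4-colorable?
A valid 4-coloring: color 1: [4, 10, 21]; color 2: [8, 12, 13, 17]; color 3: [2, 18, 22]; color 4: [3, 14].
(χ(G) = 4 ≤ 4.)

Yes, G is 4-colorable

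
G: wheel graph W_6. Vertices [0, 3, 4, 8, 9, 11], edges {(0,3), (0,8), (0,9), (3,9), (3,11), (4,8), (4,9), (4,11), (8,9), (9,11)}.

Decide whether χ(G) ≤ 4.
A valid 4-coloring: color 1: [9]; color 2: [8, 11]; color 3: [0, 4]; color 4: [3].
(χ(G) = 4 ≤ 4.)

Yes, G is 4-colorable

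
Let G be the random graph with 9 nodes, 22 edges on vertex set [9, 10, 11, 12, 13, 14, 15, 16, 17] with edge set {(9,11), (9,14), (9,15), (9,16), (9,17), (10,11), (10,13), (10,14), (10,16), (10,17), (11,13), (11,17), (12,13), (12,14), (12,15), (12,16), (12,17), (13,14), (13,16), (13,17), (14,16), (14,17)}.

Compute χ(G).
Clique number ω(G) = 4 (lower bound: χ ≥ ω).
The clique on [10, 13, 14, 16] has size 4, forcing χ ≥ 4, and the coloring below uses 4 colors, so χ(G) = 4.
A valid 4-coloring: color 1: [11, 14, 15]; color 2: [9, 13]; color 3: [16, 17]; color 4: [10, 12].

χ(G) = 4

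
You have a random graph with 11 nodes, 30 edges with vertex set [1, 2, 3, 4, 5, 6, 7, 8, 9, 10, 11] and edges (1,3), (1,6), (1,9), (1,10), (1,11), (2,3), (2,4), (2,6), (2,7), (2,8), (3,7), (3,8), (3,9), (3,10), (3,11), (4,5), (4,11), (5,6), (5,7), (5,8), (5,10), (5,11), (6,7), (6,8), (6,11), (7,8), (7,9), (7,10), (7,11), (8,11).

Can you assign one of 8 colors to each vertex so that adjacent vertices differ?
A valid 8-coloring: color 1: [1, 4, 7]; color 2: [2, 9, 10, 11]; color 3: [3, 5]; color 4: [8]; color 5: [6].
(χ(G) = 5 ≤ 8.)

Yes, G is 8-colorable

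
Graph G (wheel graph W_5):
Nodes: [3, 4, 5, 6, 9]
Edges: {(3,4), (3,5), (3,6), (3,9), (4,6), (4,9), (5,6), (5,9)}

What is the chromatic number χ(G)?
χ(G) = 3

Clique number ω(G) = 3 (lower bound: χ ≥ ω).
The clique on [3, 4, 9] has size 3, forcing χ ≥ 3, and the coloring below uses 3 colors, so χ(G) = 3.
A valid 3-coloring: color 1: [3]; color 2: [6, 9]; color 3: [4, 5].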